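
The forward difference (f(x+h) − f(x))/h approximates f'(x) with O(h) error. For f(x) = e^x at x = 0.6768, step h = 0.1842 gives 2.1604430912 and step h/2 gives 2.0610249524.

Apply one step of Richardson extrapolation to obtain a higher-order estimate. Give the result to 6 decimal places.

1.961607

r = 1, so 2^r = 2.
Top: 2(2.0610249524) − (2.1604430912) = 1.9616068136
R = 1.9616068136/1 = 1.9616068136
Correction |R − A(h/2)| = 9.942e-02; gap |A(h/2) − A(h)| = 9.942e-02.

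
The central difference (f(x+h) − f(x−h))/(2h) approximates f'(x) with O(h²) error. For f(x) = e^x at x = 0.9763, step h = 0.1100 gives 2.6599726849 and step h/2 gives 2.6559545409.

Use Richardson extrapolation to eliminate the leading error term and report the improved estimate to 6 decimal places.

2.654615

Error is O(h^2); halving h shrinks it by 2^2 = 4.
4 × 2.6559545409 = 10.6238181636; 10.6238181636 − 2.6599726849 = 7.9638454787
Denominator 4 − 1 = 3.
So the Richardson estimate is 2.6546151596.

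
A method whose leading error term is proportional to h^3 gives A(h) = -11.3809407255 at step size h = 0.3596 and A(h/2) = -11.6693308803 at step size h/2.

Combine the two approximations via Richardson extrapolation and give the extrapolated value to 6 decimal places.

With r = 3 the leading error scales as h^3, so the weight is 2^3 = 8.
2^3*A(h/2) = -93.3546470424; minus A(h) gives -81.9737063169.
Extrapolated: (-81.9737063169) / 7 = -11.7105294738
Gap between inputs: 2.884e-01; correction applied: −0.0411985935.

-11.710529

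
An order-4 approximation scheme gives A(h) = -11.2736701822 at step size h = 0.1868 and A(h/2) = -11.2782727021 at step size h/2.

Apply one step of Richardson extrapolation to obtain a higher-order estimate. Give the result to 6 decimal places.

-11.278580

r = 4, so 2^r = 16.
Numerator 16*A(h/2) − A(h) = 16*(-11.2782727021) − (-11.2736701822) = -169.1786930514
R = (-169.1786930514)/15 = -11.2785795368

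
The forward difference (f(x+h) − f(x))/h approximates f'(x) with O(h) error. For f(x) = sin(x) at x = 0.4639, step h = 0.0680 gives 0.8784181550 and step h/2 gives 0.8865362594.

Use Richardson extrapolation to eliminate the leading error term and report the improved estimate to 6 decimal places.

0.894654

Order 1 gives 2^r = 2 and 2^r − 1 = 1.
2^1*A(h/2) = 1.7730725188; minus A(h) gives 0.8946543638.
Denominator 2 − 1 = 1.
(2*0.8865362594 − 0.8784181550)/(2 − 1) = 0.8946543638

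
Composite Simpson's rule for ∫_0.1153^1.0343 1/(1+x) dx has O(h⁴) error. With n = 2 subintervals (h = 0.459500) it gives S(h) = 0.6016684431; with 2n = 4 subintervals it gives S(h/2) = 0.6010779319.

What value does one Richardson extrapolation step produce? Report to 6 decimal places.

r = 4, so 2^r = 16.
2^4×A(h/2) = 9.6172469104; minus A(h) gives 9.0155784673.
Extrapolated: 9.0155784673 / 15 = 0.6010385645
Gap between inputs: 5.905e-04; correction applied: −0.0000393674.

0.601039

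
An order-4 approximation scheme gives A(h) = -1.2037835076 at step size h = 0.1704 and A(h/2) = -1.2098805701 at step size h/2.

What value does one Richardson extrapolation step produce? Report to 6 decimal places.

-1.210287

The method has order 4: 2^4 = 16.
Top: 16(-1.2098805701) − (-1.2037835076) = -18.1543056140
(-18.1543056140) ÷ 15 = -1.2102870409
Shift from A(h/2): −0.0004064708.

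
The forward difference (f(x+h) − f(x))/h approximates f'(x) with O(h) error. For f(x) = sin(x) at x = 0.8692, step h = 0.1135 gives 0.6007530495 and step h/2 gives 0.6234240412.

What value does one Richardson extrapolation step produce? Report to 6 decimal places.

r = 1: numerator weight 2, denominator 1.
2×0.6234240412 = 1.2468480824; 1.2468480824 − 0.6007530495 = 0.6460950329
Divide by 2^1 − 1 = 1.
(2×0.6234240412 − 0.6007530495)/(2 − 1) = 0.6460950329
Shift from A(h/2): +0.0226709917.

0.646095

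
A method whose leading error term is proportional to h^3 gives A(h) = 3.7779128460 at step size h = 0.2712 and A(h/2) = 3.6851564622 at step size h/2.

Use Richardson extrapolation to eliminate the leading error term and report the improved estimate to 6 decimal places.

With r = 3 the leading error scales as h^3, so the weight is 2^3 = 8.
A(h/2) − A(h) = 3.6851564622 − 3.7779128460 = -0.0927563838
Divide by 2^3 − 1 = 7: (-0.0927563838)/7 = -0.0132509120
R = 3.6851564622 − 0.0132509120 = 3.6719055502
Gap between inputs: 9.276e-02; correction applied: −0.0132509120.

3.671906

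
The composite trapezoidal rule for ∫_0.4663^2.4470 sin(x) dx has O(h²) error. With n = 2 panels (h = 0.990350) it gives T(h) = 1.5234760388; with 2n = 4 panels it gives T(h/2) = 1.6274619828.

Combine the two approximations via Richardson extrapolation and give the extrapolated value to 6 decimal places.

1.662124

Method order is 2; weight 2^2 = 4.
Difference of the inputs: 1.6274619828 − 1.5234760388 = 0.1039859440
Correction (A(h/2) − A(h))/(4 − 1) = 0.1039859440/3 = 0.0346619813
R = 1.6274619828 + 0.0346619813 = 1.6621239641
Shift from A(h/2): +0.0346619813.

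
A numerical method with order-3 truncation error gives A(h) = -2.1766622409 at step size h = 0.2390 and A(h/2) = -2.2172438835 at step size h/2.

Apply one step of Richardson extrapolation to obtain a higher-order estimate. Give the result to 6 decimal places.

The method has order 3: 2^3 = 8.
A(h/2) − A(h) = -2.2172438835 − (-2.1766622409) = -0.0405816426
Divide by 2^3 − 1 = 7: (-0.0405816426)/7 = -0.0057973775
R = -2.2172438835 − 0.0057973775 = -2.2230412610
Correction |R − A(h/2)| = 5.797e-03; gap |A(h/2) − A(h)| = 4.058e-02.

-2.223041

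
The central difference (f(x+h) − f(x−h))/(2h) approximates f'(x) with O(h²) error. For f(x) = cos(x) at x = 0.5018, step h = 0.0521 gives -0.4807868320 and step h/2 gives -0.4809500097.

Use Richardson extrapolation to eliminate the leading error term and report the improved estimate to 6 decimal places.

-0.481004

Leading term ∝ h^2; use weight 4 = 2^2.
2^2 × A(h/2) = -1.9238000388; minus A(h) gives -1.4430132068.
(-1.4430132068) ÷ 3 = -0.4810044023
Gap between inputs: 1.632e-04; correction applied: −0.0000543926.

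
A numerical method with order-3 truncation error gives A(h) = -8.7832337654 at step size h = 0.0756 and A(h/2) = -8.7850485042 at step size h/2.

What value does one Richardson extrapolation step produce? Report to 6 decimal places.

With r = 3 the leading error scales as h^3, so the weight is 2^3 = 8.
Numerator 8×A(h/2) − A(h) = 8×(-8.7850485042) − (-8.7832337654) = -61.4971542682
Divide by 2^3 − 1 = 7.
(-61.4971542682) ÷ 7 = -8.7853077526

-8.785308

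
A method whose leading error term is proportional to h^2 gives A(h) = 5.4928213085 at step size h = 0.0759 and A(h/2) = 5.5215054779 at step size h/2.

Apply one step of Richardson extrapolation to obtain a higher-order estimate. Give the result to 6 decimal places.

Leading term ∝ h^2; use weight 4 = 2^2.
Weighted: 22.0860219116 − 5.4928213085 = 16.5932006031
Denominator 4 − 1 = 3.
16.5932006031 ÷ 3 = 5.5310668677

5.531067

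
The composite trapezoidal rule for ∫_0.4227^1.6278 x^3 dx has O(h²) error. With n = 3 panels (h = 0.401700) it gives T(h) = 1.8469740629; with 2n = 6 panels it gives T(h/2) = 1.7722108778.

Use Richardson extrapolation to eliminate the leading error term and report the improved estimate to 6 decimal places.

1.747290

Method order is 2; weight 2^2 = 4.
A(h/2) − A(h) = 1.7722108778 − 1.8469740629 = -0.0747631851
Correction (A(h/2) − A(h))/(4 − 1) = (-0.0747631851)/3 = -0.0249210617
R = A(h/2) + (A(h/2) − A(h))/3 = 1.7722108778 − 0.0249210617 = 1.7472898161
Gap between inputs: 7.476e-02; correction applied: −0.0249210617.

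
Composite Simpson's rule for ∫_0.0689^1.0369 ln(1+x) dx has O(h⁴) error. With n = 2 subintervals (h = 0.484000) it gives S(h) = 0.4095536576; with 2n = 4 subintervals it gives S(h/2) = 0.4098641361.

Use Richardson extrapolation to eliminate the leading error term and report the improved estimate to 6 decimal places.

Error is O(h^4); halving h shrinks it by 2^4 = 16.
16×0.4098641361 = 6.5578261776; 6.5578261776 − 0.4095536576 = 6.1482725200
Extrapolated: 6.1482725200 / 15 = 0.4098848347

0.409885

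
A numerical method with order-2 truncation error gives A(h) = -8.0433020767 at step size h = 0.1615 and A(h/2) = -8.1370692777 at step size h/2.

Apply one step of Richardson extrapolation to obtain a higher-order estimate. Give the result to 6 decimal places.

Error is O(h^2); halving h shrinks it by 2^2 = 4.
Top: 4(-8.1370692777) − (-8.0433020767) = -24.5049750341
Extrapolated: (-24.5049750341) / 3 = -8.1683250114

-8.168325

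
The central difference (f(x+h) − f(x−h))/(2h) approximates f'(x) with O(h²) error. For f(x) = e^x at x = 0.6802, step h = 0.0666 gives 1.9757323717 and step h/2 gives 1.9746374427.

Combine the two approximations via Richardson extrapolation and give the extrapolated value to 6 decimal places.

With r = 2 the leading error scales as h^2, so the weight is 2^2 = 4.
Difference of the inputs: 1.9746374427 − 1.9757323717 = -0.0010949290
Correction (A(h/2) − A(h))/(4 − 1) = (-0.0010949290)/3 = -0.0003649763
R = A(h/2) + (A(h/2) − A(h))/3 = 1.9746374427 − 0.0003649763 = 1.9742724664
Correction |R − A(h/2)| = 3.650e-04; gap |A(h/2) − A(h)| = 1.095e-03.

1.974272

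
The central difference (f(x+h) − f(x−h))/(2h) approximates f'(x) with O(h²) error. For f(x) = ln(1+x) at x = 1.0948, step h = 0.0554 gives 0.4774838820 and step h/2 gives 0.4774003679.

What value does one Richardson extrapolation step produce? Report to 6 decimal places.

r = 2, so 2^r = 4.
4*0.4774003679 = 1.9096014716; 1.9096014716 − 0.4774838820 = 1.4321175896
Extrapolated: 1.4321175896 / 3 = 0.4773725299

0.477373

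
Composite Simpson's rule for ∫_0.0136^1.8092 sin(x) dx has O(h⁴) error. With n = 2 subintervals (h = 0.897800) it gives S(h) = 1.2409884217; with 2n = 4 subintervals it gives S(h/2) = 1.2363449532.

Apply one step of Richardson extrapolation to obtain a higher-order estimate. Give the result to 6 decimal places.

With r = 4 the leading error scales as h^4, so the weight is 2^4 = 16.
16 × 1.2363449532 = 19.7815192512; 19.7815192512 − 1.2409884217 = 18.5405308295
(16 × 1.2363449532 − 1.2409884217)/(16 − 1) = 1.2360353886
Correction |R − A(h/2)| = 3.096e-04; gap |A(h/2) − A(h)| = 4.643e-03.

1.236035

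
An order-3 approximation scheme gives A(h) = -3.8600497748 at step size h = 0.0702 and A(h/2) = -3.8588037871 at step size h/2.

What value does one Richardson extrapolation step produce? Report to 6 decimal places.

r = 3: numerator weight 8, denominator 7.
Top: 8(-3.8588037871) − (-3.8600497748) = -27.0103805220
Divide by 2^3 − 1 = 7.
So the Richardson estimate is -3.8586257889.

-3.858626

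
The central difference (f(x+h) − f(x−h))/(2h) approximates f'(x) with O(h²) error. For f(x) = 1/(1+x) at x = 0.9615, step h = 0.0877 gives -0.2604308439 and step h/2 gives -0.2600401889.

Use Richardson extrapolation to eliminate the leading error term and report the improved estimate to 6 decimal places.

The method has order 2: 2^2 = 4.
Difference of the inputs: -0.2600401889 − (-0.2604308439) = 0.0003906550
Divide by 2^2 − 1 = 3: 0.0003906550/3 = 0.0001302183
R = A(h/2) + (A(h/2) − A(h))/3 = -0.2600401889 + 0.0001302183 = -0.2599099706

-0.259910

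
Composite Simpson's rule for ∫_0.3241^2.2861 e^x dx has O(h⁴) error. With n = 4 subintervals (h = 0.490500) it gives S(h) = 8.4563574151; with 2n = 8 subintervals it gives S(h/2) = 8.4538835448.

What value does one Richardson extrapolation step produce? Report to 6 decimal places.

With r = 4 the leading error scales as h^4, so the weight is 2^4 = 16.
Weighted: 135.2621367168 − 8.4563574151 = 126.8057793017
Denominator 16 − 1 = 15.
Extrapolated: 126.8057793017 / 15 = 8.4537186201

8.453719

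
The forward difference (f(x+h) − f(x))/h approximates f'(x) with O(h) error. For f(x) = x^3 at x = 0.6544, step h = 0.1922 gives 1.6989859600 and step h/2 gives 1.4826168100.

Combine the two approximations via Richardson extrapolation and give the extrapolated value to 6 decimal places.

1.266248

The method has order 1: 2^1 = 2.
Top: 2(1.4826168100) − (1.6989859600) = 1.2662476600
Divide by 2^1 − 1 = 1.
R = 1.2662476600/1 = 1.2662476600
Correction |R − A(h/2)| = 2.164e-01; gap |A(h/2) − A(h)| = 2.164e-01.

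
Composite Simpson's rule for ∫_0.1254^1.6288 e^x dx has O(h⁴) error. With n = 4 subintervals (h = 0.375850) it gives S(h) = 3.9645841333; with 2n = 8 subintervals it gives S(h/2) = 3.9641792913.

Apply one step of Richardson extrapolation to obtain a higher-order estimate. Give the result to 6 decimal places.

3.964152

Order 4 gives 2^r = 16 and 2^r − 1 = 15.
16 × 3.9641792913 = 63.4268686608; 63.4268686608 − 3.9645841333 = 59.4622845275
Denominator 16 − 1 = 15.
(16 × 3.9641792913 − 3.9645841333)/(16 − 1) = 3.9641523018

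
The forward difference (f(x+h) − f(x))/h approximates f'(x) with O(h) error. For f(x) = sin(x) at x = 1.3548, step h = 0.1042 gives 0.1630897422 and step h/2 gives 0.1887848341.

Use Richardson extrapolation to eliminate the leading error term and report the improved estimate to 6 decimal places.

0.214480

r = 1: numerator weight 2, denominator 1.
Top: 2(0.1887848341) − (0.1630897422) = 0.2144799260
Extrapolated: 0.2144799260 / 1 = 0.2144799260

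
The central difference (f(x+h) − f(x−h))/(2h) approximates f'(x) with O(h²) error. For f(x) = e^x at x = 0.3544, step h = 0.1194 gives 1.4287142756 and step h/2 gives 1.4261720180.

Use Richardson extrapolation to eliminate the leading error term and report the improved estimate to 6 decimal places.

Order 2 gives 2^r = 4 and 2^r − 1 = 3.
Weighted: 5.7046880720 − 1.4287142756 = 4.2759737964
Extrapolated: 4.2759737964 / 3 = 1.4253245988
Correction |R − A(h/2)| = 8.474e-04; gap |A(h/2) − A(h)| = 2.542e-03.

1.425325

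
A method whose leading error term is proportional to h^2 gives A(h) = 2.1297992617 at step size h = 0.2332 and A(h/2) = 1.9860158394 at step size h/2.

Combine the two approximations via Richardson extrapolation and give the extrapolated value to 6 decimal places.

1.938088

The method has order 2: 2^2 = 4.
A(h/2) − A(h) = 1.9860158394 − 2.1297992617 = -0.1437834223
Correction (A(h/2) − A(h))/(4 − 1) = (-0.1437834223)/3 = -0.0479278074
R = A(h/2) + (A(h/2) − A(h))/3 = 1.9860158394 − 0.0479278074 = 1.9380880320
Correction |R − A(h/2)| = 4.793e-02; gap |A(h/2) − A(h)| = 1.438e-01.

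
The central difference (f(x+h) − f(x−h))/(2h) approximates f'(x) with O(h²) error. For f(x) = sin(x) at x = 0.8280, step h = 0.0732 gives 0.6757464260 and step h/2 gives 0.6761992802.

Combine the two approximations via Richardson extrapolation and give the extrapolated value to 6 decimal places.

Order 2 gives 2^r = 4 and 2^r − 1 = 3.
4 × 0.6761992802 = 2.7047971208; 2.7047971208 − 0.6757464260 = 2.0290506948
Extrapolated: 2.0290506948 / 3 = 0.6763502316
Gap between inputs: 4.529e-04; correction applied: +0.0001509514.

0.676350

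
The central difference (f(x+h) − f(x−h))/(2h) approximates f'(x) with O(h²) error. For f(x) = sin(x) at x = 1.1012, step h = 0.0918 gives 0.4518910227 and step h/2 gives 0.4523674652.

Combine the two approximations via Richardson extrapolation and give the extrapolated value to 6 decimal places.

Method order is 2; weight 2^2 = 4.
2^2*A(h/2) = 1.8094698608; minus A(h) gives 1.3575788381.
Denominator 4 − 1 = 3.
(4*0.4523674652 − 0.4518910227)/(4 − 1) = 0.4525262794

0.452526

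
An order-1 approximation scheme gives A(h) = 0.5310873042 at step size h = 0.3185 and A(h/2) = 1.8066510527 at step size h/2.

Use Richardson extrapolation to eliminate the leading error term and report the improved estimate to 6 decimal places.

3.082215

Order 1 gives 2^r = 2 and 2^r − 1 = 1.
Numerator 2×A(h/2) − A(h) = 2×1.8066510527 − 0.5310873042 = 3.0822148012
(2×1.8066510527 − 0.5310873042)/(2 − 1) = 3.0822148012
Correction |R − A(h/2)| = 1.276e+00; gap |A(h/2) − A(h)| = 1.276e+00.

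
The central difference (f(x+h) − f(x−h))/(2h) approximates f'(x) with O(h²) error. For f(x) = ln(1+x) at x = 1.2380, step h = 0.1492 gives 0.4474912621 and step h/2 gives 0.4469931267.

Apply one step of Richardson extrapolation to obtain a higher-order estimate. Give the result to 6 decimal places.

0.446827

The method has order 2: 2^2 = 4.
Top: 4(0.4469931267) − (0.4474912621) = 1.3404812447
Divide by 2^2 − 1 = 3.
(4*0.4469931267 − 0.4474912621)/(4 − 1) = 0.4468270816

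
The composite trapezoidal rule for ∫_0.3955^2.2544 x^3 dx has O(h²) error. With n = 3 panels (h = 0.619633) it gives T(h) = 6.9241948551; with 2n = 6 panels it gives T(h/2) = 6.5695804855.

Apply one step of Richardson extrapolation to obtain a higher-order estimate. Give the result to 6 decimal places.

The method has order 2: 2^2 = 4.
4×6.5695804855 = 26.2783219420; subtract 6.9241948551 → 19.3541270869
19.3541270869 ÷ 3 = 6.4513756956
Correction |R − A(h/2)| = 1.182e-01; gap |A(h/2) − A(h)| = 3.546e-01.

6.451376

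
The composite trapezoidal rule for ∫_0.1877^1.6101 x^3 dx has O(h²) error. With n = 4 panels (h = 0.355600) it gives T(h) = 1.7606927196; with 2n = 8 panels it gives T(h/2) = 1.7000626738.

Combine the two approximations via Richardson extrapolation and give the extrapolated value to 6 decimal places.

1.679853

Method order is 2; weight 2^2 = 4.
Numerator 4×A(h/2) − A(h) = 4×1.7000626738 − 1.7606927196 = 5.0395579756
(4×1.7000626738 − 1.7606927196)/(4 − 1) = 1.6798526585
Shift from A(h/2): −0.0202100153.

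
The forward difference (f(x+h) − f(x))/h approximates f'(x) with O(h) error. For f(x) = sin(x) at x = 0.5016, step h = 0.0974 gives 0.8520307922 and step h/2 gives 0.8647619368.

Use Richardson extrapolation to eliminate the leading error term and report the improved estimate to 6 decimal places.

0.877493

Method order is 1; weight 2^1 = 2.
2^1·A(h/2) = 1.7295238736; minus A(h) gives 0.8774930814.
Denominator 2 − 1 = 1.
Extrapolated: 0.8774930814 / 1 = 0.8774930814
Shift from A(h/2): +0.0127311446.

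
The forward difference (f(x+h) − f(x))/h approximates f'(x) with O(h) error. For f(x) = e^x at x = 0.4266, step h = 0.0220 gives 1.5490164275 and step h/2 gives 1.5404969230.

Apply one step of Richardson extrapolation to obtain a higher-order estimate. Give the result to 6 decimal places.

r = 1, so 2^r = 2.
2*1.5404969230 − 1.5490164275 = 1.5319774185
Divide by 2^1 − 1 = 1.
So the Richardson estimate is 1.5319774185.

1.531977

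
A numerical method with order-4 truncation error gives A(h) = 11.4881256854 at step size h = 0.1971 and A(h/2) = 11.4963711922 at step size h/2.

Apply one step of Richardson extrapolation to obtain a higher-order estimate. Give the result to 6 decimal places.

The method has order 4: 2^4 = 16.
16*11.4963711922 = 183.9419390752; subtract 11.4881256854 → 172.4538133898
Denominator 16 − 1 = 15.
Result: 11.4969208927
Shift from A(h/2): +0.0005497005.

11.496921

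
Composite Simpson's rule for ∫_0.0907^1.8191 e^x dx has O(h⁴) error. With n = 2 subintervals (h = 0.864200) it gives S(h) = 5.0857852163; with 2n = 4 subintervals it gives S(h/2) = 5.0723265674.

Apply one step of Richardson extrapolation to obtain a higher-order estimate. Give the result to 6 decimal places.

5.071429

With r = 4 the leading error scales as h^4, so the weight is 2^4 = 16.
Top: 16(5.0723265674) − (5.0857852163) = 76.0714398621
Extrapolated: 76.0714398621 / 15 = 5.0714293241
Correction |R − A(h/2)| = 8.972e-04; gap |A(h/2) − A(h)| = 1.346e-02.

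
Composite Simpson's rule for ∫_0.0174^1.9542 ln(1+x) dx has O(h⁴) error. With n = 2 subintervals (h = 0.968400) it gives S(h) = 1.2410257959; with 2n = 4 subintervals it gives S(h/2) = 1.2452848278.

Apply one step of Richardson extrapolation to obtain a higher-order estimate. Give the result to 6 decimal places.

Leading term ∝ h^4; use weight 16 = 2^4.
Weighted: 19.9245572448 − 1.2410257959 = 18.6835314489
Denominator 16 − 1 = 15.
Extrapolated: 18.6835314489 / 15 = 1.2455687633
Correction |R − A(h/2)| = 2.839e-04; gap |A(h/2) − A(h)| = 4.259e-03.

1.245569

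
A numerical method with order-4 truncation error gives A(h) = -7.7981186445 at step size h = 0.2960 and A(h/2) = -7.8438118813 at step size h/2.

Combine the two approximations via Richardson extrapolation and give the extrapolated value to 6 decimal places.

Leading term ∝ h^4; use weight 16 = 2^4.
Weighted: (-125.5009901008) − (-7.7981186445) = -117.7028714563
Divide by 2^4 − 1 = 15.
So the Richardson estimate is -7.8468580971.

-7.846858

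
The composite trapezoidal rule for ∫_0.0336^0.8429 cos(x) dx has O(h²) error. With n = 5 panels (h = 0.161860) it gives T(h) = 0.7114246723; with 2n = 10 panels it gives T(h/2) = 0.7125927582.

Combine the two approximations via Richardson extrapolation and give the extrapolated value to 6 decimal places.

0.712982

With r = 2 the leading error scales as h^2, so the weight is 2^2 = 4.
Numerator 4·A(h/2) − A(h) = 4·0.7125927582 − 0.7114246723 = 2.1389463605
Extrapolated: 2.1389463605 / 3 = 0.7129821202
Gap between inputs: 1.168e-03; correction applied: +0.0003893620.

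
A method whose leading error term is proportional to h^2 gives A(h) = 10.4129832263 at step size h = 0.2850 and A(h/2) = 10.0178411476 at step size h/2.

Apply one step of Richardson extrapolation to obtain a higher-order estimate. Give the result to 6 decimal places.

Order 2 gives 2^r = 4 and 2^r − 1 = 3.
4*10.0178411476 = 40.0713645904; subtract 10.4129832263 → 29.6583813641
(4*10.0178411476 − 10.4129832263)/(4 − 1) = 9.8861271214
Correction |R − A(h/2)| = 1.317e-01; gap |A(h/2) − A(h)| = 3.951e-01.

9.886127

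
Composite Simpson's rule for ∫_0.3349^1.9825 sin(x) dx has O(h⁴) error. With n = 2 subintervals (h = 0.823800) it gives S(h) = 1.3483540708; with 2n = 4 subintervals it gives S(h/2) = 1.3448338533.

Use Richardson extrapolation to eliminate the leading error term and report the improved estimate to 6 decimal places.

1.344599

Leading term ∝ h^4; use weight 16 = 2^4.
Difference of the inputs: 1.3448338533 − 1.3483540708 = -0.0035202175
Divide by 2^4 − 1 = 15: (-0.0035202175)/15 = -0.0002346812
R = A(h/2) + (A(h/2) − A(h))/15 = 1.3448338533 − 0.0002346812 = 1.3445991721
Gap between inputs: 3.520e-03; correction applied: −0.0002346812.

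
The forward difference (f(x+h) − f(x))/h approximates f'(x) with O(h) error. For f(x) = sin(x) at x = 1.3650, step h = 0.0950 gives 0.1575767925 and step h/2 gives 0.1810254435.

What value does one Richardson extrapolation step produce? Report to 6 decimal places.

0.204474

With r = 1 the leading error scales as h^1, so the weight is 2^1 = 2.
Weighted: 0.3620508870 − 0.1575767925 = 0.2044740945
0.2044740945 ÷ 1 = 0.2044740945
Gap between inputs: 2.345e-02; correction applied: +0.0234486510.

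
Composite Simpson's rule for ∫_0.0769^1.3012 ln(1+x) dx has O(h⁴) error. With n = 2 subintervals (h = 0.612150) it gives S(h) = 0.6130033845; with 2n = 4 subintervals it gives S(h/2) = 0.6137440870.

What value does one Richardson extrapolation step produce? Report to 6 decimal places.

0.613793

Error is O(h^4); halving h shrinks it by 2^4 = 16.
A(h/2) − A(h) = 0.6137440870 − 0.6130033845 = 0.0007407025
Divide by 2^4 − 1 = 15: 0.0007407025/15 = 0.0000493802
R = 0.6137440870 + 0.0000493802 = 0.6137934672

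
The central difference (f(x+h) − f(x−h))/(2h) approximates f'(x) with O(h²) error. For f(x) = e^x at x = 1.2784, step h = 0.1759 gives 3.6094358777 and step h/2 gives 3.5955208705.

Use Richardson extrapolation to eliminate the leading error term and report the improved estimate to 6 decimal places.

r = 2, so 2^r = 4.
2^2*A(h/2) = 14.3820834820; minus A(h) gives 10.7726476043.
Divide by 2^2 − 1 = 3.
(4*3.5955208705 − 3.6094358777)/(4 − 1) = 3.5908825348

3.590883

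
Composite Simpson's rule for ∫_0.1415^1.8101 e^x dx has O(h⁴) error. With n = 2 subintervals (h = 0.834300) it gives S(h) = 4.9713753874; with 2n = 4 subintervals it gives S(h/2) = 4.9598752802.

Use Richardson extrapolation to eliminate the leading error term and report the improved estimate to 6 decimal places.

4.959109

Method order is 4; weight 2^4 = 16.
16 × 4.9598752802 = 79.3580044832; 79.3580044832 − 4.9713753874 = 74.3866290958
74.3866290958 ÷ 15 = 4.9591086064
Shift from A(h/2): −0.0007666738.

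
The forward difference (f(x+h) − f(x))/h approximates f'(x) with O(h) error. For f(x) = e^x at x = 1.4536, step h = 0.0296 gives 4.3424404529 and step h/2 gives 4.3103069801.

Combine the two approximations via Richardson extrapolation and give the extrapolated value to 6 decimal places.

r = 1: numerator weight 2, denominator 1.
A(h/2) − A(h) = 4.3103069801 − 4.3424404529 = -0.0321334728
Correction (A(h/2) − A(h))/(2 − 1) = (-0.0321334728)/1 = -0.0321334728
R = A(h/2) + (A(h/2) − A(h))/1 = 4.3103069801 − 0.0321334728 = 4.2781735073
Correction |R − A(h/2)| = 3.213e-02; gap |A(h/2) − A(h)| = 3.213e-02.

4.278174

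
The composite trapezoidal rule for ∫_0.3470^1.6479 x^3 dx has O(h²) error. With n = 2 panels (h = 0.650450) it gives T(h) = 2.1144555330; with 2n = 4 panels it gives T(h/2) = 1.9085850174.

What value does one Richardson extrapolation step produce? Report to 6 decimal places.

r = 2: numerator weight 4, denominator 3.
Numerator 4·A(h/2) − A(h) = 4·1.9085850174 − 2.1144555330 = 5.5198845366
R = 5.5198845366/3 = 1.8399615122

1.839962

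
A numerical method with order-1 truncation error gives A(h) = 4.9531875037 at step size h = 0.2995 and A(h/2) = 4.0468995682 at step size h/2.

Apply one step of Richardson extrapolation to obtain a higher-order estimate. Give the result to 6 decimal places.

3.140612

Method order is 1; weight 2^1 = 2.
2·4.0468995682 − 4.9531875037 = 3.1406116327
Divide by 2^1 − 1 = 1.
Result: 3.1406116327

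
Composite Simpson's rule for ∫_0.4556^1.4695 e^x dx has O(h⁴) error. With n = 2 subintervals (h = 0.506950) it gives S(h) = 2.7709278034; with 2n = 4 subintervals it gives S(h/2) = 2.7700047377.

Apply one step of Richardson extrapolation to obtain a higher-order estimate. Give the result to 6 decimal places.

The method has order 4: 2^4 = 16.
16 × 2.7700047377 = 44.3200758032; subtract 2.7709278034 → 41.5491479998
41.5491479998 ÷ 15 = 2.7699432000

2.769943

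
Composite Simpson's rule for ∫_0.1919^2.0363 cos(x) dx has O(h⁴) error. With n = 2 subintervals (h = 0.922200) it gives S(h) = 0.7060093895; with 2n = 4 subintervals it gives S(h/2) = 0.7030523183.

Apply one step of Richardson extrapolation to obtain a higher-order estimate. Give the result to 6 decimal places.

Leading term ∝ h^4; use weight 16 = 2^4.
Top: 16(0.7030523183) − (0.7060093895) = 10.5428277033
Denominator 16 − 1 = 15.
Extrapolated: 10.5428277033 / 15 = 0.7028551802
Correction |R − A(h/2)| = 1.971e-04; gap |A(h/2) − A(h)| = 2.957e-03.

0.702855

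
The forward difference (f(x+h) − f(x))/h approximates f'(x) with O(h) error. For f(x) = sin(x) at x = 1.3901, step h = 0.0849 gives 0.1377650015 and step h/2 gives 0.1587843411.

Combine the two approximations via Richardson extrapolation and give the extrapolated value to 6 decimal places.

Leading term ∝ h^1; use weight 2 = 2^1.
Top: 2(0.1587843411) − (0.1377650015) = 0.1798036807
Extrapolated: 0.1798036807 / 1 = 0.1798036807
Correction |R − A(h/2)| = 2.102e-02; gap |A(h/2) − A(h)| = 2.102e-02.

0.179804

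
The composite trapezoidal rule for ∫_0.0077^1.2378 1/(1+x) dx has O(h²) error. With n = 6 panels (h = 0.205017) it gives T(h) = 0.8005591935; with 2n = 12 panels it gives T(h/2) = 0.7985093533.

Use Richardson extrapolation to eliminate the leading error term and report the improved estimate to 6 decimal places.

0.797826

Method order is 2; weight 2^2 = 4.
A(h/2) − A(h) = 0.7985093533 − 0.8005591935 = -0.0020498402
Divide by 2^2 − 1 = 3: (-0.0020498402)/3 = -0.0006832801
R = A(h/2) + (A(h/2) − A(h))/3 = 0.7985093533 − 0.0006832801 = 0.7978260732
Correction |R − A(h/2)| = 6.833e-04; gap |A(h/2) − A(h)| = 2.050e-03.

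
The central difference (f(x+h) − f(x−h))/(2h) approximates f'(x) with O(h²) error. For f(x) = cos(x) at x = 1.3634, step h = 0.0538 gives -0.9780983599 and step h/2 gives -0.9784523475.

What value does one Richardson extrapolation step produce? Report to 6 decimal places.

-0.978570

Method order is 2; weight 2^2 = 4.
4 × (-0.9784523475) − (-0.9780983599) = -2.9357110301
Denominator 4 − 1 = 3.
(-2.9357110301) ÷ 3 = -0.9785703434
Shift from A(h/2): −0.0001179959.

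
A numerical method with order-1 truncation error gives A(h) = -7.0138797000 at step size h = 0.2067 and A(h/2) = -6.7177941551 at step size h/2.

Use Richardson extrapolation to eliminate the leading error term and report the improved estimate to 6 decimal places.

Order 1 gives 2^r = 2 and 2^r − 1 = 1.
2*(-6.7177941551) = -13.4355883102; subtract (-7.0138797000) → -6.4217086102
Extrapolated: (-6.4217086102) / 1 = -6.4217086102

-6.421709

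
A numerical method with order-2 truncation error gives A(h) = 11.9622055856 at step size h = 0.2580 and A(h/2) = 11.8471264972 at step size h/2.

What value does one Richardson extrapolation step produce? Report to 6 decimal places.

Leading term ∝ h^2; use weight 4 = 2^2.
4·11.8471264972 = 47.3885059888; 47.3885059888 − 11.9622055856 = 35.4263004032
(4·11.8471264972 − 11.9622055856)/(4 − 1) = 11.8087668011

11.808767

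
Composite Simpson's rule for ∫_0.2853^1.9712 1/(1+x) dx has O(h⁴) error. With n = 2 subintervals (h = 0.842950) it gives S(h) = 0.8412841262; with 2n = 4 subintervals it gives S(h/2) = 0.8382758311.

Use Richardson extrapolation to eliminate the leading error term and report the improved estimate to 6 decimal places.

The method has order 4: 2^4 = 16.
2^4*A(h/2) = 13.4124132976; minus A(h) gives 12.5711291714.
Denominator 16 − 1 = 15.
Extrapolated: 12.5711291714 / 15 = 0.8380752781
Gap between inputs: 3.008e-03; correction applied: −0.0002005530.

0.838075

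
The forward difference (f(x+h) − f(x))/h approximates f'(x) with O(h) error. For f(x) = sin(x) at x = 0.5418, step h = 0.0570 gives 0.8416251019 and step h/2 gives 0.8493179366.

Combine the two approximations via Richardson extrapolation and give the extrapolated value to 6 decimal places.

Method order is 1; weight 2^1 = 2.
Numerator 2×A(h/2) − A(h) = 2×0.8493179366 − 0.8416251019 = 0.8570107713
0.8570107713 ÷ 1 = 0.8570107713

0.857011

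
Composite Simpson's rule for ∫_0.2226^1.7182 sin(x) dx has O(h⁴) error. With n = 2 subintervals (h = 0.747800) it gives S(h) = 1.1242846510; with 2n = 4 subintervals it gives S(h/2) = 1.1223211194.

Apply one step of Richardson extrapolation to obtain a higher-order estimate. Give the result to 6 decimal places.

1.122190

r = 4: numerator weight 16, denominator 15.
Difference of the inputs: 1.1223211194 − 1.1242846510 = -0.0019635316
Divide by 2^4 − 1 = 15: (-0.0019635316)/15 = -0.0001309021
R = 1.1223211194 − 0.0001309021 = 1.1221902173
Shift from A(h/2): −0.0001309021.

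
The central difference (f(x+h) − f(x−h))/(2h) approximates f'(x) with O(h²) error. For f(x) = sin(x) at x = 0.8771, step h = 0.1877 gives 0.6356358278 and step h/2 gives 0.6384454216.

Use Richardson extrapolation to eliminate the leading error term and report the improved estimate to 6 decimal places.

With r = 2 the leading error scales as h^2, so the weight is 2^2 = 4.
4 × 0.6384454216 = 2.5537816864; 2.5537816864 − 0.6356358278 = 1.9181458586
R = 1.9181458586/3 = 0.6393819529

0.639382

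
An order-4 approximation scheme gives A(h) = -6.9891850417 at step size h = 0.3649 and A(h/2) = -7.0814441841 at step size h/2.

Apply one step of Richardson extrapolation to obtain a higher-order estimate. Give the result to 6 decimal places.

-7.087595

Method order is 4; weight 2^4 = 16.
2^4*A(h/2) = -113.3031069456; minus A(h) gives -106.3139219039.
R = (-106.3139219039)/15 = -7.0875947936
Gap between inputs: 9.226e-02; correction applied: −0.0061506095.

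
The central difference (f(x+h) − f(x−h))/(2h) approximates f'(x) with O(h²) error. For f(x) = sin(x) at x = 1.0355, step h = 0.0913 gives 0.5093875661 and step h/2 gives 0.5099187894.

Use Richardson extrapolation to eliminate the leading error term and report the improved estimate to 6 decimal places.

0.510096

Order 2 gives 2^r = 4 and 2^r − 1 = 3.
Weighted: 2.0396751576 − 0.5093875661 = 1.5302875915
Divide by 2^2 − 1 = 3.
1.5302875915 ÷ 3 = 0.5100958638
Correction |R − A(h/2)| = 1.771e-04; gap |A(h/2) − A(h)| = 5.312e-04.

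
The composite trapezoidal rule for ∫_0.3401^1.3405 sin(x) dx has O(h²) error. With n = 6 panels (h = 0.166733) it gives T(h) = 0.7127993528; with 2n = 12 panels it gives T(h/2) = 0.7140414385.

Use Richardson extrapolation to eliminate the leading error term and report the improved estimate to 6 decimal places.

Order 2 gives 2^r = 4 and 2^r − 1 = 3.
Weighted: 2.8561657540 − 0.7127993528 = 2.1433664012
Denominator 4 − 1 = 3.
2.1433664012 ÷ 3 = 0.7144554671
Correction |R − A(h/2)| = 4.140e-04; gap |A(h/2) − A(h)| = 1.242e-03.

0.714455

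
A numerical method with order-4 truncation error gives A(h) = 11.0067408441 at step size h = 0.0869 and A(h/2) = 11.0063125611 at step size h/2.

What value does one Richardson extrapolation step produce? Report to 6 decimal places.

11.006284

Leading term ∝ h^4; use weight 16 = 2^4.
Top: 16(11.0063125611) − (11.0067408441) = 165.0942601335
R = 165.0942601335/15 = 11.0062840089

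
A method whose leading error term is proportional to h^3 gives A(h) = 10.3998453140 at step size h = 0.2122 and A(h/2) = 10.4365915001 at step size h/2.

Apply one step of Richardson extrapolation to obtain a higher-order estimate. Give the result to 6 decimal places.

10.441841

Order 3 gives 2^r = 8 and 2^r − 1 = 7.
Weighted: 83.4927320008 − 10.3998453140 = 73.0928866868
Denominator 8 − 1 = 7.
Extrapolated: 73.0928866868 / 7 = 10.4418409553
Shift from A(h/2): +0.0052494552.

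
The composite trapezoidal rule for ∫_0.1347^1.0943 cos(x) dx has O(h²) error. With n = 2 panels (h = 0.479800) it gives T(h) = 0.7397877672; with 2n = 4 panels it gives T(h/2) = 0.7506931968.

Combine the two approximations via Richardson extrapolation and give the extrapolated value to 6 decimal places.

Method order is 2; weight 2^2 = 4.
4×0.7506931968 − 0.7397877672 = 2.2629850200
Divide by 2^2 − 1 = 3.
2.2629850200 ÷ 3 = 0.7543283400

0.754328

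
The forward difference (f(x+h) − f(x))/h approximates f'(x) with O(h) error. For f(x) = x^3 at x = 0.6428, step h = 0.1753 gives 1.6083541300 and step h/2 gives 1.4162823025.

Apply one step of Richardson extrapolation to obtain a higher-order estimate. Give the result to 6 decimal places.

1.224210

Order 1 gives 2^r = 2 and 2^r − 1 = 1.
Weighted: 2.8325646050 − 1.6083541300 = 1.2242104750
Extrapolated: 1.2242104750 / 1 = 1.2242104750
Gap between inputs: 1.921e-01; correction applied: −0.1920718275.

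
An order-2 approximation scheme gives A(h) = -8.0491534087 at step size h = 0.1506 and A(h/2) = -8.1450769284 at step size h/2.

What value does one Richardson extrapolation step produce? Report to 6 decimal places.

-8.177051

Leading term ∝ h^2; use weight 4 = 2^2.
4·(-8.1450769284) = -32.5803077136; (-32.5803077136) − (-8.0491534087) = -24.5311543049
R = (-24.5311543049)/3 = -8.1770514350
Gap between inputs: 9.592e-02; correction applied: −0.0319745066.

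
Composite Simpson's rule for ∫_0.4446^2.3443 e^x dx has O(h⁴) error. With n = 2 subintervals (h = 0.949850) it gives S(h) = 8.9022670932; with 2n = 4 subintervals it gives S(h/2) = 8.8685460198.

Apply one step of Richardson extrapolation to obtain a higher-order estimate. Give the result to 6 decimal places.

8.866298

r = 4: numerator weight 16, denominator 15.
Difference of the inputs: 8.8685460198 − 8.9022670932 = -0.0337210734
Correction (A(h/2) − A(h))/(16 − 1) = (-0.0337210734)/15 = -0.0022480716
R = 8.8685460198 − 0.0022480716 = 8.8662979482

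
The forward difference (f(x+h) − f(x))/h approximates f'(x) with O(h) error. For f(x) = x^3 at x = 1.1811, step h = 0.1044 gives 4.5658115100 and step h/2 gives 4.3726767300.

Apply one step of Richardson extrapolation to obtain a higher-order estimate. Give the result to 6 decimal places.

4.179542

Method order is 1; weight 2^1 = 2.
Weighted: 8.7453534600 − 4.5658115100 = 4.1795419500
4.1795419500 ÷ 1 = 4.1795419500
Correction |R − A(h/2)| = 1.931e-01; gap |A(h/2) − A(h)| = 1.931e-01.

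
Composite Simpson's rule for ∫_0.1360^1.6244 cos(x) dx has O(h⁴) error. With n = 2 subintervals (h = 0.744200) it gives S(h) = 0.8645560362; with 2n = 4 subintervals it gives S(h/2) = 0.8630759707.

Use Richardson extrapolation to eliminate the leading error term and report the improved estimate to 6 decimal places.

Order 4 gives 2^r = 16 and 2^r − 1 = 15.
16*0.8630759707 = 13.8092155312; subtract 0.8645560362 → 12.9446594950
R = 12.9446594950/15 = 0.8629772997
Correction |R − A(h/2)| = 9.867e-05; gap |A(h/2) − A(h)| = 1.480e-03.

0.862977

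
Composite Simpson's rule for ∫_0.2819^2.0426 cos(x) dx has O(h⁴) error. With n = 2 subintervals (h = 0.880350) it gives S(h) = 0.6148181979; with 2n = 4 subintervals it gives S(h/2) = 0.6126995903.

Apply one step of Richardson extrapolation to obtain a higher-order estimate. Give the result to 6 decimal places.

0.612558

r = 4: numerator weight 16, denominator 15.
Numerator 16 × A(h/2) − A(h) = 16 × 0.6126995903 − 0.6148181979 = 9.1883752469
(16 × 0.6126995903 − 0.6148181979)/(16 − 1) = 0.6125583498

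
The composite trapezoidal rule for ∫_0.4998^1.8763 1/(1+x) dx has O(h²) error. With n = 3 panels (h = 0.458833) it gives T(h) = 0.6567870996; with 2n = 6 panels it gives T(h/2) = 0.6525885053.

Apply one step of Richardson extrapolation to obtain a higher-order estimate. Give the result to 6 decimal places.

r = 2, so 2^r = 4.
4*0.6525885053 − 0.6567870996 = 1.9535669216
(4*0.6525885053 − 0.6567870996)/(4 − 1) = 0.6511889739

0.651189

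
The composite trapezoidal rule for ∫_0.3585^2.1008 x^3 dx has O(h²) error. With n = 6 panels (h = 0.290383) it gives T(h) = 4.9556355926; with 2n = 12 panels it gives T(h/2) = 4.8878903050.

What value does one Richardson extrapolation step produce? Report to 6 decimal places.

4.865309

r = 2: numerator weight 4, denominator 3.
4 × 4.8878903050 = 19.5515612200; 19.5515612200 − 4.9556355926 = 14.5959256274
(4 × 4.8878903050 − 4.9556355926)/(4 − 1) = 4.8653085425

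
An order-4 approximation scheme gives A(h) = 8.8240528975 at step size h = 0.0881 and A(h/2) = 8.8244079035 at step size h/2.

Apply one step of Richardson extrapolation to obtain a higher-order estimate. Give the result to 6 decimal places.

8.824432

Order 4 gives 2^r = 16 and 2^r − 1 = 15.
A(h/2) − A(h) = 8.8244079035 − 8.8240528975 = 0.0003550060
Divide by 2^4 − 1 = 15: 0.0003550060/15 = 0.0000236671
R = A(h/2) + (A(h/2) − A(h))/15 = 8.8244079035 + 0.0000236671 = 8.8244315706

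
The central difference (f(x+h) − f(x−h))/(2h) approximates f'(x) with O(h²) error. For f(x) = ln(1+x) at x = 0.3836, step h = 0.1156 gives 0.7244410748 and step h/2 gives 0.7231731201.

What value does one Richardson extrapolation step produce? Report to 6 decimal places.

0.722750

Leading term ∝ h^2; use weight 4 = 2^2.
A(h/2) − A(h) = 0.7231731201 − 0.7244410748 = -0.0012679547
Divide by 2^2 − 1 = 3: (-0.0012679547)/3 = -0.0004226516
R = 0.7231731201 − 0.0004226516 = 0.7227504685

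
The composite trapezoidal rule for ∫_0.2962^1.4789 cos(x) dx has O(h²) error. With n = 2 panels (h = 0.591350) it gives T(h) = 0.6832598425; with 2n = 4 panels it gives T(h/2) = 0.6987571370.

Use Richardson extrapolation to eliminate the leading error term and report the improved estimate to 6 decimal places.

r = 2: numerator weight 4, denominator 3.
Top: 4(0.6987571370) − (0.6832598425) = 2.1117687055
Denominator 4 − 1 = 3.
So the Richardson estimate is 0.7039229018.
Correction |R − A(h/2)| = 5.166e-03; gap |A(h/2) − A(h)| = 1.550e-02.

0.703923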